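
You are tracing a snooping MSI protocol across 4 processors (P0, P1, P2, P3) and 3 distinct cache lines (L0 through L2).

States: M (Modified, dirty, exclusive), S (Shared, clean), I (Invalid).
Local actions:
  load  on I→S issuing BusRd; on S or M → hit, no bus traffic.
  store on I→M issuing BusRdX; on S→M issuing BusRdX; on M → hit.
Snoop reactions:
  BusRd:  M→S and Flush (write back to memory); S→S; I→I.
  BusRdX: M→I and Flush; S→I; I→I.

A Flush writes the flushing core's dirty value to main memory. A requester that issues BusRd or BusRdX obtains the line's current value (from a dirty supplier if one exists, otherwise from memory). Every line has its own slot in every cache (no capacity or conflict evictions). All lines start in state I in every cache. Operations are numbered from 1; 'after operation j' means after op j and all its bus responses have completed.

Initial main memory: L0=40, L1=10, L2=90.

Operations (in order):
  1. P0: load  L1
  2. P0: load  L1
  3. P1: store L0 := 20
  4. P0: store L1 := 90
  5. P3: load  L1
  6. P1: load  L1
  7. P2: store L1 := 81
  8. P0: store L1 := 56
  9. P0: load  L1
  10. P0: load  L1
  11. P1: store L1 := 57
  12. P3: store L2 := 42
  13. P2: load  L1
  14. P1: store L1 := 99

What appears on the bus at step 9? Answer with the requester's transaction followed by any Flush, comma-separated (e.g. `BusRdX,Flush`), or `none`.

bus = none

step 1: P0: load  L1  ⟶  SIII  (L1)  txn=BusRd  M[L1]=10
step 2: P0: load  L1  ⟶  SIII  (L1)  txn=∅  M[L1]=10
step 3: P1: store L0 := 20  ⟶  IMII  (L0)  txn=BusRdX  M[L0]=40
step 4: P0: store L1 := 90  ⟶  MIII  (L1)  txn=BusRdX  M[L1]=10
step 5: P3: load  L1  ⟶  SIIS  (L1)  txn=BusRd+Flush  M[L1]=90
step 6: P1: load  L1  ⟶  SSIS  (L1)  txn=BusRd  M[L1]=90
step 7: P2: store L1 := 81  ⟶  IIMI  (L1)  txn=BusRdX  M[L1]=90
step 8: P0: store L1 := 56  ⟶  MIII  (L1)  txn=BusRdX+Flush  M[L1]=81
step 9: P0: load  L1  ⟶  MIII  (L1)  txn=∅  M[L1]=81
step 10: P0: load  L1  ⟶  MIII  (L1)  txn=∅  M[L1]=81
step 11: P1: store L1 := 57  ⟶  IMII  (L1)  txn=BusRdX+Flush  M[L1]=56
step 12: P3: store L2 := 42  ⟶  IIIM  (L2)  txn=BusRdX  M[L2]=90
step 13: P2: load  L1  ⟶  ISSI  (L1)  txn=BusRd+Flush  M[L1]=57
step 14: P1: store L1 := 99  ⟶  IMII  (L1)  txn=BusRdX  M[L1]=57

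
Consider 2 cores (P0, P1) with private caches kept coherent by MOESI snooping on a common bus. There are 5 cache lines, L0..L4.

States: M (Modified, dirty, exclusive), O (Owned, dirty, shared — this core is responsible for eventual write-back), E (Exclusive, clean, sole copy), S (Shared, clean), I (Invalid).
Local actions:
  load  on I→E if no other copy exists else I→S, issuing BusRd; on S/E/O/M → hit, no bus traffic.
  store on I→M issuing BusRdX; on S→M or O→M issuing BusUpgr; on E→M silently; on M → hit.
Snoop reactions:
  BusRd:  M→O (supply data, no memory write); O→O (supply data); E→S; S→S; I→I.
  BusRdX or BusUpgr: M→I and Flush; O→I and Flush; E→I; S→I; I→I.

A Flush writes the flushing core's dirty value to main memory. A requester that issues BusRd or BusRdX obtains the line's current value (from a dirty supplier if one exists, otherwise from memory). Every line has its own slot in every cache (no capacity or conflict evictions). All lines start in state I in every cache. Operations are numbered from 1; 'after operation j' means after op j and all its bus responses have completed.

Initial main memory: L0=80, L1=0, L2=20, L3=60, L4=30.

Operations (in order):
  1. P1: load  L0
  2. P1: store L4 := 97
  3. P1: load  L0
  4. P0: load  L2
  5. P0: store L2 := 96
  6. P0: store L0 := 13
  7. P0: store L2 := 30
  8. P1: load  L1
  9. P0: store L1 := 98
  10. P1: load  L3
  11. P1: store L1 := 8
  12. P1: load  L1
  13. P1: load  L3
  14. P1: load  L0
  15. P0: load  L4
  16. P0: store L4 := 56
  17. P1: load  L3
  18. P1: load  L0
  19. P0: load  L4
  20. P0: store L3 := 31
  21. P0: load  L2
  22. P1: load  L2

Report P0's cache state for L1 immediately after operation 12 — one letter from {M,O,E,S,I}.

state = I

[1] P1: load  L0 | P0:I, P1:E(80) | bus: BusRd
[2] P1: store L4 := 97 | P0:I, P1:M(97) | bus: BusRdX
[3] P1: load  L0 | P0:I, P1:E(80) | bus: none
[4] P0: load  L2 | P0:E(20), P1:I | bus: BusRd
[5] P0: store L2 := 96 | P0:M(96), P1:I | bus: none
[6] P0: store L0 := 13 | P0:M(13), P1:I | bus: BusRdX
[7] P0: store L2 := 30 | P0:M(30), P1:I | bus: none
[8] P1: load  L1 | P0:I, P1:E(0) | bus: BusRd
[9] P0: store L1 := 98 | P0:M(98), P1:I | bus: BusRdX
[10] P1: load  L3 | P0:I, P1:E(60) | bus: BusRd
[11] P1: store L1 := 8 | P0:I, P1:M(8) | bus: BusRdX,Flush
[12] P1: load  L1 | P0:I, P1:M(8) | bus: none
[13] P1: load  L3 | P0:I, P1:E(60) | bus: none
[14] P1: load  L0 | P0:O(13), P1:S(13) | bus: BusRd
[15] P0: load  L4 | P0:S(97), P1:O(97) | bus: BusRd
[16] P0: store L4 := 56 | P0:M(56), P1:I | bus: BusUpgr,Flush
[17] P1: load  L3 | P0:I, P1:E(60) | bus: none
[18] P1: load  L0 | P0:O(13), P1:S(13) | bus: none
[19] P0: load  L4 | P0:M(56), P1:I | bus: none
[20] P0: store L3 := 31 | P0:M(31), P1:I | bus: BusRdX
[21] P0: load  L2 | P0:M(30), P1:I | bus: none
[22] P1: load  L2 | P0:O(30), P1:S(30) | bus: BusRd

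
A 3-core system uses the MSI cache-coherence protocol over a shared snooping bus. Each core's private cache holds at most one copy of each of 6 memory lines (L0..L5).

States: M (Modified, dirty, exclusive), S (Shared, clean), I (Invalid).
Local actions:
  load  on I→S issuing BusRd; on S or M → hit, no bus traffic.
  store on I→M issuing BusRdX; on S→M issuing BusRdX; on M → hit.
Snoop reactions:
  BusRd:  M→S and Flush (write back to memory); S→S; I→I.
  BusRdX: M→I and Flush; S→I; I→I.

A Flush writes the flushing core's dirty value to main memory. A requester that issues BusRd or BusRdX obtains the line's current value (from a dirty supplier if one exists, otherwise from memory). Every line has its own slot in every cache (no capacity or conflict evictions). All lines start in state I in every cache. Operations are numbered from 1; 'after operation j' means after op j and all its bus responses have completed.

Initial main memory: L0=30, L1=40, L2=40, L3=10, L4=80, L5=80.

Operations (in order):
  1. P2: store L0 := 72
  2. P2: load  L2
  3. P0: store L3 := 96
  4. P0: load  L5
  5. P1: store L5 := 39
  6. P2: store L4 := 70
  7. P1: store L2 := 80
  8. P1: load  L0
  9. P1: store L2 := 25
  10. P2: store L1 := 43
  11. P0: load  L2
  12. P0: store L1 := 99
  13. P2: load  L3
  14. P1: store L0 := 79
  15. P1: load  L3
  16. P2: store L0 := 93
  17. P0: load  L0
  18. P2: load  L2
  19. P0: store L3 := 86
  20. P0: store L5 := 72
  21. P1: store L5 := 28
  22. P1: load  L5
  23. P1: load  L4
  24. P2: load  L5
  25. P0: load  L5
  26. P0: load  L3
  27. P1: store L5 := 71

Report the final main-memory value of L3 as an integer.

step 1: P2: store L0 := 72  ⟶  IIM  (L0)  txn=BusRdX  M[L0]=30
step 2: P2: load  L2  ⟶  IIS  (L2)  txn=BusRd  M[L2]=40
step 3: P0: store L3 := 96  ⟶  MII  (L3)  txn=BusRdX  M[L3]=10
step 4: P0: load  L5  ⟶  SII  (L5)  txn=BusRd  M[L5]=80
step 5: P1: store L5 := 39  ⟶  IMI  (L5)  txn=BusRdX  M[L5]=80
step 6: P2: store L4 := 70  ⟶  IIM  (L4)  txn=BusRdX  M[L4]=80
step 7: P1: store L2 := 80  ⟶  IMI  (L2)  txn=BusRdX  M[L2]=40
step 8: P1: load  L0  ⟶  ISS  (L0)  txn=BusRd+Flush  M[L0]=72
step 9: P1: store L2 := 25  ⟶  IMI  (L2)  txn=∅  M[L2]=40
step 10: P2: store L1 := 43  ⟶  IIM  (L1)  txn=BusRdX  M[L1]=40
step 11: P0: load  L2  ⟶  SSI  (L2)  txn=BusRd+Flush  M[L2]=25
step 12: P0: store L1 := 99  ⟶  MII  (L1)  txn=BusRdX+Flush  M[L1]=43
step 13: P2: load  L3  ⟶  SIS  (L3)  txn=BusRd+Flush  M[L3]=96
step 14: P1: store L0 := 79  ⟶  IMI  (L0)  txn=BusRdX  M[L0]=72
step 15: P1: load  L3  ⟶  SSS  (L3)  txn=BusRd  M[L3]=96
step 16: P2: store L0 := 93  ⟶  IIM  (L0)  txn=BusRdX+Flush  M[L0]=79
step 17: P0: load  L0  ⟶  SIS  (L0)  txn=BusRd+Flush  M[L0]=93
step 18: P2: load  L2  ⟶  SSS  (L2)  txn=BusRd  M[L2]=25
step 19: P0: store L3 := 86  ⟶  MII  (L3)  txn=BusRdX  M[L3]=96
step 20: P0: store L5 := 72  ⟶  MII  (L5)  txn=BusRdX+Flush  M[L5]=39
step 21: P1: store L5 := 28  ⟶  IMI  (L5)  txn=BusRdX+Flush  M[L5]=72
step 22: P1: load  L5  ⟶  IMI  (L5)  txn=∅  M[L5]=72
step 23: P1: load  L4  ⟶  ISS  (L4)  txn=BusRd+Flush  M[L4]=70
step 24: P2: load  L5  ⟶  ISS  (L5)  txn=BusRd+Flush  M[L5]=28
step 25: P0: load  L5  ⟶  SSS  (L5)  txn=BusRd  M[L5]=28
step 26: P0: load  L3  ⟶  MII  (L3)  txn=∅  M[L3]=96
step 27: P1: store L5 := 71  ⟶  IMI  (L5)  txn=BusRdX  M[L5]=28

memory[L3] = 96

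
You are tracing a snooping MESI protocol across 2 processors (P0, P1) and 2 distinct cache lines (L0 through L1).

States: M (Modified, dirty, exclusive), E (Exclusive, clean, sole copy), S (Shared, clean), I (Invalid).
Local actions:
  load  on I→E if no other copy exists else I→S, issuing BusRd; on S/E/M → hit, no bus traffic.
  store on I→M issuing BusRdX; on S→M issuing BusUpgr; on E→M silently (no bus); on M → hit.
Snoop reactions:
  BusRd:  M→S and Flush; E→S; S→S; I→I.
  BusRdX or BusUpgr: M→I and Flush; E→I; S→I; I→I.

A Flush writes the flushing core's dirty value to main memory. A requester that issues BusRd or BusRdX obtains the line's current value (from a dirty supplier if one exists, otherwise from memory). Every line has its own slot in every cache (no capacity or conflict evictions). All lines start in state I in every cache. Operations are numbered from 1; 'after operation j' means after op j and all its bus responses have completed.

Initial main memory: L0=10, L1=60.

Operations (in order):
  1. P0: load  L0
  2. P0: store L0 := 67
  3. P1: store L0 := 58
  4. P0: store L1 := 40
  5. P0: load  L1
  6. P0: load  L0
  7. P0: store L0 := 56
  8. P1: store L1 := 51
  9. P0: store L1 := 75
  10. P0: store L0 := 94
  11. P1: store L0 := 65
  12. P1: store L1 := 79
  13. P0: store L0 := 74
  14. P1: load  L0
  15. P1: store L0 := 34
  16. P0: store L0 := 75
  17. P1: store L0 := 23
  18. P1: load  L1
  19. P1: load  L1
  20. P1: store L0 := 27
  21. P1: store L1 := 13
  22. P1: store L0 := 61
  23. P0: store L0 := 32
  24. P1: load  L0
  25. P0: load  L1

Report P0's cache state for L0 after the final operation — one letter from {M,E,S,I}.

state = S

1. P0: load  L0  bus=[BusRd]  L0: P0=E P1=I  mem[L0]=10
2. P0: store L0 := 67  bus=[-]  L0: P0=M P1=I  mem[L0]=10
3. P1: store L0 := 58  bus=[BusRdX,Flush]  L0: P0=I P1=M  mem[L0]=67
4. P0: store L1 := 40  bus=[BusRdX]  L1: P0=M P1=I  mem[L1]=60
5. P0: load  L1  bus=[-]  L1: P0=M P1=I  mem[L1]=60
6. P0: load  L0  bus=[BusRd,Flush]  L0: P0=S P1=S  mem[L0]=58
7. P0: store L0 := 56  bus=[BusUpgr]  L0: P0=M P1=I  mem[L0]=58
8. P1: store L1 := 51  bus=[BusRdX,Flush]  L1: P0=I P1=M  mem[L1]=40
9. P0: store L1 := 75  bus=[BusRdX,Flush]  L1: P0=M P1=I  mem[L1]=51
10. P0: store L0 := 94  bus=[-]  L0: P0=M P1=I  mem[L0]=58
11. P1: store L0 := 65  bus=[BusRdX,Flush]  L0: P0=I P1=M  mem[L0]=94
12. P1: store L1 := 79  bus=[BusRdX,Flush]  L1: P0=I P1=M  mem[L1]=75
13. P0: store L0 := 74  bus=[BusRdX,Flush]  L0: P0=M P1=I  mem[L0]=65
14. P1: load  L0  bus=[BusRd,Flush]  L0: P0=S P1=S  mem[L0]=74
15. P1: store L0 := 34  bus=[BusUpgr]  L0: P0=I P1=M  mem[L0]=74
16. P0: store L0 := 75  bus=[BusRdX,Flush]  L0: P0=M P1=I  mem[L0]=34
17. P1: store L0 := 23  bus=[BusRdX,Flush]  L0: P0=I P1=M  mem[L0]=75
18. P1: load  L1  bus=[-]  L1: P0=I P1=M  mem[L1]=75
19. P1: load  L1  bus=[-]  L1: P0=I P1=M  mem[L1]=75
20. P1: store L0 := 27  bus=[-]  L0: P0=I P1=M  mem[L0]=75
21. P1: store L1 := 13  bus=[-]  L1: P0=I P1=M  mem[L1]=75
22. P1: store L0 := 61  bus=[-]  L0: P0=I P1=M  mem[L0]=75
23. P0: store L0 := 32  bus=[BusRdX,Flush]  L0: P0=M P1=I  mem[L0]=61
24. P1: load  L0  bus=[BusRd,Flush]  L0: P0=S P1=S  mem[L0]=32
25. P0: load  L1  bus=[BusRd,Flush]  L1: P0=S P1=S  mem[L1]=13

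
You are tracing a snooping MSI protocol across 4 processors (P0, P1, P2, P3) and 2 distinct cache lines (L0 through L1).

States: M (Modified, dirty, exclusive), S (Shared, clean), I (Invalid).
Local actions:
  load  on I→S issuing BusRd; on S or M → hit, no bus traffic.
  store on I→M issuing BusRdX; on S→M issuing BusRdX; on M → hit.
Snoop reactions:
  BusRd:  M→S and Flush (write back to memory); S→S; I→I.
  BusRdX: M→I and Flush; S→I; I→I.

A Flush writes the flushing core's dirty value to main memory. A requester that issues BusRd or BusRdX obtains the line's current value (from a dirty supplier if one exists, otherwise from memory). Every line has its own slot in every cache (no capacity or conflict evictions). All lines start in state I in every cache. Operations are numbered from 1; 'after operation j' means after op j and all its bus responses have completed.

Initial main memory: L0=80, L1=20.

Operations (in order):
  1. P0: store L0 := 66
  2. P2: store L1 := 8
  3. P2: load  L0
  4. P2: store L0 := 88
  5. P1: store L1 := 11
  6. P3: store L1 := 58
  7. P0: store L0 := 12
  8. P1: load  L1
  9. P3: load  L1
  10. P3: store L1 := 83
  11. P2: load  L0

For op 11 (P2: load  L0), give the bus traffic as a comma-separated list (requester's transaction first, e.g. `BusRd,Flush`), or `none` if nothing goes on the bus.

[1] P0: store L0 := 66 | P0:M(66), P1:I, P2:I, P3:I | bus: BusRdX
[2] P2: store L1 := 8 | P0:I, P1:I, P2:M(8), P3:I | bus: BusRdX
[3] P2: load  L0 | P0:S(66), P1:I, P2:S(66), P3:I | bus: BusRd,Flush
[4] P2: store L0 := 88 | P0:I, P1:I, P2:M(88), P3:I | bus: BusRdX
[5] P1: store L1 := 11 | P0:I, P1:M(11), P2:I, P3:I | bus: BusRdX,Flush
[6] P3: store L1 := 58 | P0:I, P1:I, P2:I, P3:M(58) | bus: BusRdX,Flush
[7] P0: store L0 := 12 | P0:M(12), P1:I, P2:I, P3:I | bus: BusRdX,Flush
[8] P1: load  L1 | P0:I, P1:S(58), P2:I, P3:S(58) | bus: BusRd,Flush
[9] P3: load  L1 | P0:I, P1:S(58), P2:I, P3:S(58) | bus: none
[10] P3: store L1 := 83 | P0:I, P1:I, P2:I, P3:M(83) | bus: BusRdX
[11] P2: load  L0 | P0:S(12), P1:I, P2:S(12), P3:I | bus: BusRd,Flush

bus = BusRd,Flush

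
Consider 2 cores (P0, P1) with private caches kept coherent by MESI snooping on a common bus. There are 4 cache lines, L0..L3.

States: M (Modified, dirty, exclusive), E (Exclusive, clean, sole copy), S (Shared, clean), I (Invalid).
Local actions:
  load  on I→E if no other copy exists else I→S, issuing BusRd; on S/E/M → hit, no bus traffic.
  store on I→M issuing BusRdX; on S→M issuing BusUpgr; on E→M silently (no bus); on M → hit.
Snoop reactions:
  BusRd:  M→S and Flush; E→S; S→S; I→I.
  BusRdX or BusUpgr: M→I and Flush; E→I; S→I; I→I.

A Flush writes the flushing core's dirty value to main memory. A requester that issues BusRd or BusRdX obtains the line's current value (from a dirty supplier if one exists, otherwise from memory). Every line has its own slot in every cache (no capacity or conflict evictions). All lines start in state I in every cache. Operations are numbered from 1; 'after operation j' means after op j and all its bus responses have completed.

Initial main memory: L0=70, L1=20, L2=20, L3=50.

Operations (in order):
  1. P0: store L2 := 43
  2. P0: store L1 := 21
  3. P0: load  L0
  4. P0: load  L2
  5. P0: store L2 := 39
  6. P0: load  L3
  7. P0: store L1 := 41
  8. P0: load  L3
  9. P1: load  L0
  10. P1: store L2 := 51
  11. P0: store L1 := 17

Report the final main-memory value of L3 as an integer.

  op1 P0: store L2 := 43 → M/I on L2; bus BusRdX; mem=20
  op2 P0: store L1 := 21 → M/I on L1; bus BusRdX; mem=20
  op3 P0: load  L0 → E/I on L0; bus BusRd; mem=70
  op4 P0: load  L2 → M/I on L2; bus (none); mem=20
  op5 P0: store L2 := 39 → M/I on L2; bus (none); mem=20
  op6 P0: load  L3 → E/I on L3; bus BusRd; mem=50
  op7 P0: store L1 := 41 → M/I on L1; bus (none); mem=20
  op8 P0: load  L3 → E/I on L3; bus (none); mem=50
  op9 P1: load  L0 → S/S on L0; bus BusRd; mem=70
  op10 P1: store L2 := 51 → I/M on L2; bus BusRdX Flush; mem=39
  op11 P0: store L1 := 17 → M/I on L1; bus (none); mem=20

memory[L3] = 50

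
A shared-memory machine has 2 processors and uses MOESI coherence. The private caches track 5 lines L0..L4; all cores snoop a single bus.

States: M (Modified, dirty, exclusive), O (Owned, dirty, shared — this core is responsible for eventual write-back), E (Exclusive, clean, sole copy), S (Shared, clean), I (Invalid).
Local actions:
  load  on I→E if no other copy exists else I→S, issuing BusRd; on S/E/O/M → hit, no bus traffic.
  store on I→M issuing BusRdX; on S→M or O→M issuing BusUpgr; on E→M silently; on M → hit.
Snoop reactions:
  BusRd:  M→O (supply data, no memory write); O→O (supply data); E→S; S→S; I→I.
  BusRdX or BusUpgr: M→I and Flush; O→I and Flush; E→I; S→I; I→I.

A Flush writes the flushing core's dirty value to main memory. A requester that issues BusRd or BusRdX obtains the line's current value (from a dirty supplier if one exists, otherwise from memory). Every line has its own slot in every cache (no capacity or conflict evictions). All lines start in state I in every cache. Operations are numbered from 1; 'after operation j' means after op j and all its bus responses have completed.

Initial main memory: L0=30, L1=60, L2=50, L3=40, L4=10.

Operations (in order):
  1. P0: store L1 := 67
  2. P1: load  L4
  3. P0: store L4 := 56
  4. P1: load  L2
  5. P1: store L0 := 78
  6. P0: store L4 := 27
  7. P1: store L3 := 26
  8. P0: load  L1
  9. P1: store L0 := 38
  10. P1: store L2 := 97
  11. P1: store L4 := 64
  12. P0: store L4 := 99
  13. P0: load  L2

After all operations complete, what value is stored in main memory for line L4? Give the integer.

memory[L4] = 64

step 1: P0: store L1 := 67  ⟶  MI  (L1)  txn=BusRdX  M[L1]=60
step 2: P1: load  L4  ⟶  IE  (L4)  txn=BusRd  M[L4]=10
step 3: P0: store L4 := 56  ⟶  MI  (L4)  txn=BusRdX  M[L4]=10
step 4: P1: load  L2  ⟶  IE  (L2)  txn=BusRd  M[L2]=50
step 5: P1: store L0 := 78  ⟶  IM  (L0)  txn=BusRdX  M[L0]=30
step 6: P0: store L4 := 27  ⟶  MI  (L4)  txn=∅  M[L4]=10
step 7: P1: store L3 := 26  ⟶  IM  (L3)  txn=BusRdX  M[L3]=40
step 8: P0: load  L1  ⟶  MI  (L1)  txn=∅  M[L1]=60
step 9: P1: store L0 := 38  ⟶  IM  (L0)  txn=∅  M[L0]=30
step 10: P1: store L2 := 97  ⟶  IM  (L2)  txn=∅  M[L2]=50
step 11: P1: store L4 := 64  ⟶  IM  (L4)  txn=BusRdX+Flush  M[L4]=27
step 12: P0: store L4 := 99  ⟶  MI  (L4)  txn=BusRdX+Flush  M[L4]=64
step 13: P0: load  L2  ⟶  SO  (L2)  txn=BusRd  M[L2]=50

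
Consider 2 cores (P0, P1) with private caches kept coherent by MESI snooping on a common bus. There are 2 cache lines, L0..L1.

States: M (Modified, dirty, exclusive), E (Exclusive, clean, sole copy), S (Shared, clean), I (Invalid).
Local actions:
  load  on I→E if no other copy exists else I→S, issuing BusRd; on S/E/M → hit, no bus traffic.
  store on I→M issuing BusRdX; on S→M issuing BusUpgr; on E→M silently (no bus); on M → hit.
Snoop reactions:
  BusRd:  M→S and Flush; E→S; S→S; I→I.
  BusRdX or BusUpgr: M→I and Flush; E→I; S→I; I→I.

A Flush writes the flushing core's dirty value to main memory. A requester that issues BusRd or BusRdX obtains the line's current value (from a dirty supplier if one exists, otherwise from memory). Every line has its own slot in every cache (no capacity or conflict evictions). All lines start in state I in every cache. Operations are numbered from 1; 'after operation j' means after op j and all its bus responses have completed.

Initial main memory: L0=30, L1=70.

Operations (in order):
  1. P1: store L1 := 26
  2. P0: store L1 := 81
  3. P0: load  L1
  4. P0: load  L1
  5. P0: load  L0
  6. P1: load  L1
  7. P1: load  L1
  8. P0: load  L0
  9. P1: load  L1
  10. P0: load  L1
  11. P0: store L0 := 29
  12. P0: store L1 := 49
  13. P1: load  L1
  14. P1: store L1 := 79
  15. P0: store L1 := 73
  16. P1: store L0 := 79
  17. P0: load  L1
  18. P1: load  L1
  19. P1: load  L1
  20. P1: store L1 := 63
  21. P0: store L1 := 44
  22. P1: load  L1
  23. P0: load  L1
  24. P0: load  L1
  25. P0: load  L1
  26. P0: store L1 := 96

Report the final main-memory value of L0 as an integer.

memory[L0] = 29

step 1: P1: store L1 := 26  ⟶  IM  (L1)  txn=BusRdX  M[L1]=70
step 2: P0: store L1 := 81  ⟶  MI  (L1)  txn=BusRdX+Flush  M[L1]=26
step 3: P0: load  L1  ⟶  MI  (L1)  txn=∅  M[L1]=26
step 4: P0: load  L1  ⟶  MI  (L1)  txn=∅  M[L1]=26
step 5: P0: load  L0  ⟶  EI  (L0)  txn=BusRd  M[L0]=30
step 6: P1: load  L1  ⟶  SS  (L1)  txn=BusRd+Flush  M[L1]=81
step 7: P1: load  L1  ⟶  SS  (L1)  txn=∅  M[L1]=81
step 8: P0: load  L0  ⟶  EI  (L0)  txn=∅  M[L0]=30
step 9: P1: load  L1  ⟶  SS  (L1)  txn=∅  M[L1]=81
step 10: P0: load  L1  ⟶  SS  (L1)  txn=∅  M[L1]=81
step 11: P0: store L0 := 29  ⟶  MI  (L0)  txn=∅  M[L0]=30
step 12: P0: store L1 := 49  ⟶  MI  (L1)  txn=BusUpgr  M[L1]=81
step 13: P1: load  L1  ⟶  SS  (L1)  txn=BusRd+Flush  M[L1]=49
step 14: P1: store L1 := 79  ⟶  IM  (L1)  txn=BusUpgr  M[L1]=49
step 15: P0: store L1 := 73  ⟶  MI  (L1)  txn=BusRdX+Flush  M[L1]=79
step 16: P1: store L0 := 79  ⟶  IM  (L0)  txn=BusRdX+Flush  M[L0]=29
step 17: P0: load  L1  ⟶  MI  (L1)  txn=∅  M[L1]=79
step 18: P1: load  L1  ⟶  SS  (L1)  txn=BusRd+Flush  M[L1]=73
step 19: P1: load  L1  ⟶  SS  (L1)  txn=∅  M[L1]=73
step 20: P1: store L1 := 63  ⟶  IM  (L1)  txn=BusUpgr  M[L1]=73
step 21: P0: store L1 := 44  ⟶  MI  (L1)  txn=BusRdX+Flush  M[L1]=63
step 22: P1: load  L1  ⟶  SS  (L1)  txn=BusRd+Flush  M[L1]=44
step 23: P0: load  L1  ⟶  SS  (L1)  txn=∅  M[L1]=44
step 24: P0: load  L1  ⟶  SS  (L1)  txn=∅  M[L1]=44
step 25: P0: load  L1  ⟶  SS  (L1)  txn=∅  M[L1]=44
step 26: P0: store L1 := 96  ⟶  MI  (L1)  txn=BusUpgr  M[L1]=44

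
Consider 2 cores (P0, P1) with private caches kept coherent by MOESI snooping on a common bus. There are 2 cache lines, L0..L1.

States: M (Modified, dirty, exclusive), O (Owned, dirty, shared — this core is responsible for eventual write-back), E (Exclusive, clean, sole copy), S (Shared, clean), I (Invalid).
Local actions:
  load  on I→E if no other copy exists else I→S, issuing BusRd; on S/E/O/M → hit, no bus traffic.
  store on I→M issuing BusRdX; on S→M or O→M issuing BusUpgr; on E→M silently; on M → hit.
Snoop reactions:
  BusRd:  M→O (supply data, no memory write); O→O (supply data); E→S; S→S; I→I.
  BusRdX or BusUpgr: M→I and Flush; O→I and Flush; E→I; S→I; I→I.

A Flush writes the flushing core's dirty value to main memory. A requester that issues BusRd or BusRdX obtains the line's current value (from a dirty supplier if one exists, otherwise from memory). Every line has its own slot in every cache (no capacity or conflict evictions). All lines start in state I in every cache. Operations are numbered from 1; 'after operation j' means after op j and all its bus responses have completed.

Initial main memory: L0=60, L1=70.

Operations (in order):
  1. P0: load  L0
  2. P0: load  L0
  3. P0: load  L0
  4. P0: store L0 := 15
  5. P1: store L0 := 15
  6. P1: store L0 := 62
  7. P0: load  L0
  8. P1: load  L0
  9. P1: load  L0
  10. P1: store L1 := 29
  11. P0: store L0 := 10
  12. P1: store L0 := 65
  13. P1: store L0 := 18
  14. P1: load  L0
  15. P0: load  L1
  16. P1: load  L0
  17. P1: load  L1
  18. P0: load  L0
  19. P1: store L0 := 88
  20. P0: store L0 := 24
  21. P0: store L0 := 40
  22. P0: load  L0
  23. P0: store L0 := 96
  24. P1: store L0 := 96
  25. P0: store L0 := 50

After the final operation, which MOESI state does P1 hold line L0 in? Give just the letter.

state = I

step 1: P0: load  L0  ⟶  EI  (L0)  txn=BusRd  M[L0]=60
step 2: P0: load  L0  ⟶  EI  (L0)  txn=∅  M[L0]=60
step 3: P0: load  L0  ⟶  EI  (L0)  txn=∅  M[L0]=60
step 4: P0: store L0 := 15  ⟶  MI  (L0)  txn=∅  M[L0]=60
step 5: P1: store L0 := 15  ⟶  IM  (L0)  txn=BusRdX+Flush  M[L0]=15
step 6: P1: store L0 := 62  ⟶  IM  (L0)  txn=∅  M[L0]=15
step 7: P0: load  L0  ⟶  SO  (L0)  txn=BusRd  M[L0]=15
step 8: P1: load  L0  ⟶  SO  (L0)  txn=∅  M[L0]=15
step 9: P1: load  L0  ⟶  SO  (L0)  txn=∅  M[L0]=15
step 10: P1: store L1 := 29  ⟶  IM  (L1)  txn=BusRdX  M[L1]=70
step 11: P0: store L0 := 10  ⟶  MI  (L0)  txn=BusUpgr+Flush  M[L0]=62
step 12: P1: store L0 := 65  ⟶  IM  (L0)  txn=BusRdX+Flush  M[L0]=10
step 13: P1: store L0 := 18  ⟶  IM  (L0)  txn=∅  M[L0]=10
step 14: P1: load  L0  ⟶  IM  (L0)  txn=∅  M[L0]=10
step 15: P0: load  L1  ⟶  SO  (L1)  txn=BusRd  M[L1]=70
step 16: P1: load  L0  ⟶  IM  (L0)  txn=∅  M[L0]=10
step 17: P1: load  L1  ⟶  SO  (L1)  txn=∅  M[L1]=70
step 18: P0: load  L0  ⟶  SO  (L0)  txn=BusRd  M[L0]=10
step 19: P1: store L0 := 88  ⟶  IM  (L0)  txn=BusUpgr  M[L0]=10
step 20: P0: store L0 := 24  ⟶  MI  (L0)  txn=BusRdX+Flush  M[L0]=88
step 21: P0: store L0 := 40  ⟶  MI  (L0)  txn=∅  M[L0]=88
step 22: P0: load  L0  ⟶  MI  (L0)  txn=∅  M[L0]=88
step 23: P0: store L0 := 96  ⟶  MI  (L0)  txn=∅  M[L0]=88
step 24: P1: store L0 := 96  ⟶  IM  (L0)  txn=BusRdX+Flush  M[L0]=96
step 25: P0: store L0 := 50  ⟶  MI  (L0)  txn=BusRdX+Flush  M[L0]=96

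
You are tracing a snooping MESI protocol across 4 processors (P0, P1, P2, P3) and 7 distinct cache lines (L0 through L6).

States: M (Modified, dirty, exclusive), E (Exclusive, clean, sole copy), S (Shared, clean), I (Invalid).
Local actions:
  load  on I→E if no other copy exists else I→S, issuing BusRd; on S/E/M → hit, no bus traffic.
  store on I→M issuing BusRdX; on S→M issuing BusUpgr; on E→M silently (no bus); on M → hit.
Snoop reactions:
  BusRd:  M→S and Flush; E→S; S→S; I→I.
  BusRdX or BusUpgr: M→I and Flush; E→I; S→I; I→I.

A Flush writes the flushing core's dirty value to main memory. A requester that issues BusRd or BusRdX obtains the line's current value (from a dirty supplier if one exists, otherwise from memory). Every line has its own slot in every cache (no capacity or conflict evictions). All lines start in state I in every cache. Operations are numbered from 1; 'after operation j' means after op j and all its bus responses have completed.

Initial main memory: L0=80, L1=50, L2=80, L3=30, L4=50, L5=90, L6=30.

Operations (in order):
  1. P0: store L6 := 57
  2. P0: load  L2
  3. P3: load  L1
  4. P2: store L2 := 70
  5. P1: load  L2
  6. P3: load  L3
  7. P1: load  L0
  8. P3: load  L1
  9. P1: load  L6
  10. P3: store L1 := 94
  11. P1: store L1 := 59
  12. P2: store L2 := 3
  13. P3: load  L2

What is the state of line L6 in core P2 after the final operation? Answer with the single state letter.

state = I

step 1: P0: store L6 := 57  ⟶  MIII  (L6)  txn=BusRdX  M[L6]=30
step 2: P0: load  L2  ⟶  EIII  (L2)  txn=BusRd  M[L2]=80
step 3: P3: load  L1  ⟶  IIIE  (L1)  txn=BusRd  M[L1]=50
step 4: P2: store L2 := 70  ⟶  IIMI  (L2)  txn=BusRdX  M[L2]=80
step 5: P1: load  L2  ⟶  ISSI  (L2)  txn=BusRd+Flush  M[L2]=70
step 6: P3: load  L3  ⟶  IIIE  (L3)  txn=BusRd  M[L3]=30
step 7: P1: load  L0  ⟶  IEII  (L0)  txn=BusRd  M[L0]=80
step 8: P3: load  L1  ⟶  IIIE  (L1)  txn=∅  M[L1]=50
step 9: P1: load  L6  ⟶  SSII  (L6)  txn=BusRd+Flush  M[L6]=57
step 10: P3: store L1 := 94  ⟶  IIIM  (L1)  txn=∅  M[L1]=50
step 11: P1: store L1 := 59  ⟶  IMII  (L1)  txn=BusRdX+Flush  M[L1]=94
step 12: P2: store L2 := 3  ⟶  IIMI  (L2)  txn=BusUpgr  M[L2]=70
step 13: P3: load  L2  ⟶  IISS  (L2)  txn=BusRd+Flush  M[L2]=3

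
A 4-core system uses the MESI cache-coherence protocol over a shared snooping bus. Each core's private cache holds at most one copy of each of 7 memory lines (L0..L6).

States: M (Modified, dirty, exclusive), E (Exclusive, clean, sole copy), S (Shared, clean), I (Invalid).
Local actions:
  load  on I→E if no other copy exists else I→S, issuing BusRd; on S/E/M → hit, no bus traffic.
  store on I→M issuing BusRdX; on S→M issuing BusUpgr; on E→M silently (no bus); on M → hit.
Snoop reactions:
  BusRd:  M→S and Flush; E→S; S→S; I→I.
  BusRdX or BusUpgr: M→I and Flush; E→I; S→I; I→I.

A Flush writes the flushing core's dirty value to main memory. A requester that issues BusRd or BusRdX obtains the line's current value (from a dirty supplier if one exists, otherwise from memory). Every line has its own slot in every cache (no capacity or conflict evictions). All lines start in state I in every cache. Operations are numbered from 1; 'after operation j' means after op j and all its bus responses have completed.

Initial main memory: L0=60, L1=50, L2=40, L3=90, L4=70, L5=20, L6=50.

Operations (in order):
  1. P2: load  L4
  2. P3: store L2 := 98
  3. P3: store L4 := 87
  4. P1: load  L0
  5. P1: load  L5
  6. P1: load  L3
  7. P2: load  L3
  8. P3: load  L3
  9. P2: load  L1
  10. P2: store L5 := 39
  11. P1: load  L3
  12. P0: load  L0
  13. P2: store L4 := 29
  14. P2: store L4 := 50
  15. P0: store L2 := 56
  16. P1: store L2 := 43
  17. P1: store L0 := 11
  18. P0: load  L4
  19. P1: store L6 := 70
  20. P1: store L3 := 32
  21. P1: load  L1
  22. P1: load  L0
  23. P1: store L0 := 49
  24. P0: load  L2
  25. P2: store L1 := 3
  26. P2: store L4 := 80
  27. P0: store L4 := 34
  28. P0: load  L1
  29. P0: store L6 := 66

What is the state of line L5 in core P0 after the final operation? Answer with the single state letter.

step 1: P2: load  L4  ⟶  IIEI  (L4)  txn=BusRd  M[L4]=70
step 2: P3: store L2 := 98  ⟶  IIIM  (L2)  txn=BusRdX  M[L2]=40
step 3: P3: store L4 := 87  ⟶  IIIM  (L4)  txn=BusRdX  M[L4]=70
step 4: P1: load  L0  ⟶  IEII  (L0)  txn=BusRd  M[L0]=60
step 5: P1: load  L5  ⟶  IEII  (L5)  txn=BusRd  M[L5]=20
step 6: P1: load  L3  ⟶  IEII  (L3)  txn=BusRd  M[L3]=90
step 7: P2: load  L3  ⟶  ISSI  (L3)  txn=BusRd  M[L3]=90
step 8: P3: load  L3  ⟶  ISSS  (L3)  txn=BusRd  M[L3]=90
step 9: P2: load  L1  ⟶  IIEI  (L1)  txn=BusRd  M[L1]=50
step 10: P2: store L5 := 39  ⟶  IIMI  (L5)  txn=BusRdX  M[L5]=20
step 11: P1: load  L3  ⟶  ISSS  (L3)  txn=∅  M[L3]=90
step 12: P0: load  L0  ⟶  SSII  (L0)  txn=BusRd  M[L0]=60
step 13: P2: store L4 := 29  ⟶  IIMI  (L4)  txn=BusRdX+Flush  M[L4]=87
step 14: P2: store L4 := 50  ⟶  IIMI  (L4)  txn=∅  M[L4]=87
step 15: P0: store L2 := 56  ⟶  MIII  (L2)  txn=BusRdX+Flush  M[L2]=98
step 16: P1: store L2 := 43  ⟶  IMII  (L2)  txn=BusRdX+Flush  M[L2]=56
step 17: P1: store L0 := 11  ⟶  IMII  (L0)  txn=BusUpgr  M[L0]=60
step 18: P0: load  L4  ⟶  SISI  (L4)  txn=BusRd+Flush  M[L4]=50
step 19: P1: store L6 := 70  ⟶  IMII  (L6)  txn=BusRdX  M[L6]=50
step 20: P1: store L3 := 32  ⟶  IMII  (L3)  txn=BusUpgr  M[L3]=90
step 21: P1: load  L1  ⟶  ISSI  (L1)  txn=BusRd  M[L1]=50
step 22: P1: load  L0  ⟶  IMII  (L0)  txn=∅  M[L0]=60
step 23: P1: store L0 := 49  ⟶  IMII  (L0)  txn=∅  M[L0]=60
step 24: P0: load  L2  ⟶  SSII  (L2)  txn=BusRd+Flush  M[L2]=43
step 25: P2: store L1 := 3  ⟶  IIMI  (L1)  txn=BusUpgr  M[L1]=50
step 26: P2: store L4 := 80  ⟶  IIMI  (L4)  txn=BusUpgr  M[L4]=50
step 27: P0: store L4 := 34  ⟶  MIII  (L4)  txn=BusRdX+Flush  M[L4]=80
step 28: P0: load  L1  ⟶  SISI  (L1)  txn=BusRd+Flush  M[L1]=3
step 29: P0: store L6 := 66  ⟶  MIII  (L6)  txn=BusRdX+Flush  M[L6]=70

state = I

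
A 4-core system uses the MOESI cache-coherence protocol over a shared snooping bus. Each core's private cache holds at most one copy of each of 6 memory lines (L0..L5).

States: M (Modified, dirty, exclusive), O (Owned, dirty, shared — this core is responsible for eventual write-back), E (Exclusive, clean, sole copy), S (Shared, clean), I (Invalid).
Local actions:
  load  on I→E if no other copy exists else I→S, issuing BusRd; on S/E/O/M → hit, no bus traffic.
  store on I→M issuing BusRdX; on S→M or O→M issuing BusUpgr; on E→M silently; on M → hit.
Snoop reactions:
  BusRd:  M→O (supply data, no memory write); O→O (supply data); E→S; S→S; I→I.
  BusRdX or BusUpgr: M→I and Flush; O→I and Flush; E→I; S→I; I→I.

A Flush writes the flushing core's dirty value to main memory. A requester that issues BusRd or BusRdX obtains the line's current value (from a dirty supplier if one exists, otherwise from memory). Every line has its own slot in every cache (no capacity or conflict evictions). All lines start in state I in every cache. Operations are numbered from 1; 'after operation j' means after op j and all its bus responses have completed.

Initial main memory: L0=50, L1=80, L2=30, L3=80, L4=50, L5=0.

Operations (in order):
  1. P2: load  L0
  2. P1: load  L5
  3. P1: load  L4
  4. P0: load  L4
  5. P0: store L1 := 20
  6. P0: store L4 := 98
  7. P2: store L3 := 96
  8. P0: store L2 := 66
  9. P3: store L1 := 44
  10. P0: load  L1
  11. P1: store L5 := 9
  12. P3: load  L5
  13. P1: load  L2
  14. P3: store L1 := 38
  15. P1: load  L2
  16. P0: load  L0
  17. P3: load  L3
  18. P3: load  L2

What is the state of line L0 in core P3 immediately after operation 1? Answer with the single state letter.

state = I

[1] P2: load  L0 | P0:I, P1:I, P2:E(50), P3:I | bus: BusRd
[2] P1: load  L5 | P0:I, P1:E(0), P2:I, P3:I | bus: BusRd
[3] P1: load  L4 | P0:I, P1:E(50), P2:I, P3:I | bus: BusRd
[4] P0: load  L4 | P0:S(50), P1:S(50), P2:I, P3:I | bus: BusRd
[5] P0: store L1 := 20 | P0:M(20), P1:I, P2:I, P3:I | bus: BusRdX
[6] P0: store L4 := 98 | P0:M(98), P1:I, P2:I, P3:I | bus: BusUpgr
[7] P2: store L3 := 96 | P0:I, P1:I, P2:M(96), P3:I | bus: BusRdX
[8] P0: store L2 := 66 | P0:M(66), P1:I, P2:I, P3:I | bus: BusRdX
[9] P3: store L1 := 44 | P0:I, P1:I, P2:I, P3:M(44) | bus: BusRdX,Flush
[10] P0: load  L1 | P0:S(44), P1:I, P2:I, P3:O(44) | bus: BusRd
[11] P1: store L5 := 9 | P0:I, P1:M(9), P2:I, P3:I | bus: none
[12] P3: load  L5 | P0:I, P1:O(9), P2:I, P3:S(9) | bus: BusRd
[13] P1: load  L2 | P0:O(66), P1:S(66), P2:I, P3:I | bus: BusRd
[14] P3: store L1 := 38 | P0:I, P1:I, P2:I, P3:M(38) | bus: BusUpgr
[15] P1: load  L2 | P0:O(66), P1:S(66), P2:I, P3:I | bus: none
[16] P0: load  L0 | P0:S(50), P1:I, P2:S(50), P3:I | bus: BusRd
[17] P3: load  L3 | P0:I, P1:I, P2:O(96), P3:S(96) | bus: BusRd
[18] P3: load  L2 | P0:O(66), P1:S(66), P2:I, P3:S(66) | bus: BusRd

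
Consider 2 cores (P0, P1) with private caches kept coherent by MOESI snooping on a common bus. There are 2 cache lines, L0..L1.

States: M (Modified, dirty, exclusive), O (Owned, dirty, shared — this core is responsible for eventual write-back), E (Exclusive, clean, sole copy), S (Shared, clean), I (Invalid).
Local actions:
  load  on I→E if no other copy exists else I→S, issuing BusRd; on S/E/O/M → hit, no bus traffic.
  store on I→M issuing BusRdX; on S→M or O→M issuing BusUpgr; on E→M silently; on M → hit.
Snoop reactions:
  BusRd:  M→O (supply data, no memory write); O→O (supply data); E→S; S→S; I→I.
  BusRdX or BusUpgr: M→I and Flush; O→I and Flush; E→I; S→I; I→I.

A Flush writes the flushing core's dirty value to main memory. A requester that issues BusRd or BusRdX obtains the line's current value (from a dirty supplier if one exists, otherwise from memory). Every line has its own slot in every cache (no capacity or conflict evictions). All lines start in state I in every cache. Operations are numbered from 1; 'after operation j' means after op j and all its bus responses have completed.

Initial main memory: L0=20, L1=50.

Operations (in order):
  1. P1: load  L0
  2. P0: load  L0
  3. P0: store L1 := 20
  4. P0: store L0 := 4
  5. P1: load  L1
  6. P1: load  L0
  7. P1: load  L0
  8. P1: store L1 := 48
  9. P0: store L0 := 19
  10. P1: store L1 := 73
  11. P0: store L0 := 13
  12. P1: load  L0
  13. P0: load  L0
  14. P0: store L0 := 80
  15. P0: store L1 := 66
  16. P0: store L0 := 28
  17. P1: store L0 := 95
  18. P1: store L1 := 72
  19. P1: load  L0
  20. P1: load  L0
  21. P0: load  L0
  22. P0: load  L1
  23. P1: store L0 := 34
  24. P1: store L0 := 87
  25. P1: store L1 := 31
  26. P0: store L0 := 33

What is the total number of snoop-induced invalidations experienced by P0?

  op1 P1: load  L0 → I/E on L0; bus BusRd; mem=20
  op2 P0: load  L0 → S/S on L0; bus BusRd; mem=20
  op3 P0: store L1 := 20 → M/I on L1; bus BusRdX; mem=50
  op4 P0: store L0 := 4 → M/I on L0; bus BusUpgr; mem=20
  op5 P1: load  L1 → O/S on L1; bus BusRd; mem=50
  op6 P1: load  L0 → O/S on L0; bus BusRd; mem=20
  op7 P1: load  L0 → O/S on L0; bus (none); mem=20
  op8 P1: store L1 := 48 → I/M on L1; bus BusUpgr Flush; mem=20
  op9 P0: store L0 := 19 → M/I on L0; bus BusUpgr; mem=20
  op10 P1: store L1 := 73 → I/M on L1; bus (none); mem=20
  op11 P0: store L0 := 13 → M/I on L0; bus (none); mem=20
  op12 P1: load  L0 → O/S on L0; bus BusRd; mem=20
  op13 P0: load  L0 → O/S on L0; bus (none); mem=20
  op14 P0: store L0 := 80 → M/I on L0; bus BusUpgr; mem=20
  op15 P0: store L1 := 66 → M/I on L1; bus BusRdX Flush; mem=73
  op16 P0: store L0 := 28 → M/I on L0; bus (none); mem=20
  op17 P1: store L0 := 95 → I/M on L0; bus BusRdX Flush; mem=28
  op18 P1: store L1 := 72 → I/M on L1; bus BusRdX Flush; mem=66
  op19 P1: load  L0 → I/M on L0; bus (none); mem=28
  op20 P1: load  L0 → I/M on L0; bus (none); mem=28
  op21 P0: load  L0 → S/O on L0; bus BusRd; mem=28
  op22 P0: load  L1 → S/O on L1; bus BusRd; mem=66
  op23 P1: store L0 := 34 → I/M on L0; bus BusUpgr; mem=28
  op24 P1: store L0 := 87 → I/M on L0; bus (none); mem=28
  op25 P1: store L1 := 31 → I/M on L1; bus BusUpgr; mem=66
  op26 P0: store L0 := 33 → M/I on L0; bus BusRdX Flush; mem=87

invalidations = 5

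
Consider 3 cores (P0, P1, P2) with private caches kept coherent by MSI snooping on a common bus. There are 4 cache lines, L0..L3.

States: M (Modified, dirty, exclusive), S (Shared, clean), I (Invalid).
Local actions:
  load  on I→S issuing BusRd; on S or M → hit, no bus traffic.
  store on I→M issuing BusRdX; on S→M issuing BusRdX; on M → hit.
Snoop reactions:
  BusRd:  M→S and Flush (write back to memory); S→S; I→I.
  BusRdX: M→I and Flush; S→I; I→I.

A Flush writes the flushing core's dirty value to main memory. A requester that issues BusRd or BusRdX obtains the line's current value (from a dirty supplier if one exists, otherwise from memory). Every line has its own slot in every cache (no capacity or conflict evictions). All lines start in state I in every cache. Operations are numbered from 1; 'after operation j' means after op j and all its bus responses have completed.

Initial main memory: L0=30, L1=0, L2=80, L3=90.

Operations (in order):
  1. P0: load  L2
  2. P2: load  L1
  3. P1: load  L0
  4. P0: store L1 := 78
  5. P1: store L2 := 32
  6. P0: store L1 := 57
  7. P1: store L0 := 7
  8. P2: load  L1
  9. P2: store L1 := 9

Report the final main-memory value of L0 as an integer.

step 1: P0: load  L2  ⟶  SII  (L2)  txn=BusRd  M[L2]=80
step 2: P2: load  L1  ⟶  IIS  (L1)  txn=BusRd  M[L1]=0
step 3: P1: load  L0  ⟶  ISI  (L0)  txn=BusRd  M[L0]=30
step 4: P0: store L1 := 78  ⟶  MII  (L1)  txn=BusRdX  M[L1]=0
step 5: P1: store L2 := 32  ⟶  IMI  (L2)  txn=BusRdX  M[L2]=80
step 6: P0: store L1 := 57  ⟶  MII  (L1)  txn=∅  M[L1]=0
step 7: P1: store L0 := 7  ⟶  IMI  (L0)  txn=BusRdX  M[L0]=30
step 8: P2: load  L1  ⟶  SIS  (L1)  txn=BusRd+Flush  M[L1]=57
step 9: P2: store L1 := 9  ⟶  IIM  (L1)  txn=BusRdX  M[L1]=57

memory[L0] = 30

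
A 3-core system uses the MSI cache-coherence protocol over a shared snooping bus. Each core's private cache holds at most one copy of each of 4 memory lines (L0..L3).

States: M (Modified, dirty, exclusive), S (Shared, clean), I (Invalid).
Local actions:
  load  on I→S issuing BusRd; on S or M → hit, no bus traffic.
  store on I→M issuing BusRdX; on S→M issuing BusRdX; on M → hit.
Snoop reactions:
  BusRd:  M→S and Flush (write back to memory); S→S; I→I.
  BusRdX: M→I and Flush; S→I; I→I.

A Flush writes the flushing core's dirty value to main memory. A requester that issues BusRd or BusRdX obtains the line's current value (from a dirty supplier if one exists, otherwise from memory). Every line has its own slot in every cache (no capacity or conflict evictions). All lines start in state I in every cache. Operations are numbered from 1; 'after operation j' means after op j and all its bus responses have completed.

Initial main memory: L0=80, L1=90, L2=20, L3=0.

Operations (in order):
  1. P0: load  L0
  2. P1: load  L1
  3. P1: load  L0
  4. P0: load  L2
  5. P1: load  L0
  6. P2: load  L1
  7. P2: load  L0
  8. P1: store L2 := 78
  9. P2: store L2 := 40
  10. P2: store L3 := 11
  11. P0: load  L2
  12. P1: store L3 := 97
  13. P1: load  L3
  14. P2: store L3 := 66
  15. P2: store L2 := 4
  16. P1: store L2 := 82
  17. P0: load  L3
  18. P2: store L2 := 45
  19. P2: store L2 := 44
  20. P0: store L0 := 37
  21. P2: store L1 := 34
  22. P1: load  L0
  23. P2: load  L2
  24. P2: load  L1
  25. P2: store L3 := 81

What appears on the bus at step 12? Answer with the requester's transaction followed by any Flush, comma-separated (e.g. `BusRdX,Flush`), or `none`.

  op1 P0: load  L0 → S/I/I on L0; bus BusRd; mem=80
  op2 P1: load  L1 → I/S/I on L1; bus BusRd; mem=90
  op3 P1: load  L0 → S/S/I on L0; bus BusRd; mem=80
  op4 P0: load  L2 → S/I/I on L2; bus BusRd; mem=20
  op5 P1: load  L0 → S/S/I on L0; bus (none); mem=80
  op6 P2: load  L1 → I/S/S on L1; bus BusRd; mem=90
  op7 P2: load  L0 → S/S/S on L0; bus BusRd; mem=80
  op8 P1: store L2 := 78 → I/M/I on L2; bus BusRdX; mem=20
  op9 P2: store L2 := 40 → I/I/M on L2; bus BusRdX Flush; mem=78
  op10 P2: store L3 := 11 → I/I/M on L3; bus BusRdX; mem=0
  op11 P0: load  L2 → S/I/S on L2; bus BusRd Flush; mem=40
  op12 P1: store L3 := 97 → I/M/I on L3; bus BusRdX Flush; mem=11
  op13 P1: load  L3 → I/M/I on L3; bus (none); mem=11
  op14 P2: store L3 := 66 → I/I/M on L3; bus BusRdX Flush; mem=97
  op15 P2: store L2 := 4 → I/I/M on L2; bus BusRdX; mem=40
  op16 P1: store L2 := 82 → I/M/I on L2; bus BusRdX Flush; mem=4
  op17 P0: load  L3 → S/I/S on L3; bus BusRd Flush; mem=66
  op18 P2: store L2 := 45 → I/I/M on L2; bus BusRdX Flush; mem=82
  op19 P2: store L2 := 44 → I/I/M on L2; bus (none); mem=82
  op20 P0: store L0 := 37 → M/I/I on L0; bus BusRdX; mem=80
  op21 P2: store L1 := 34 → I/I/M on L1; bus BusRdX; mem=90
  op22 P1: load  L0 → S/S/I on L0; bus BusRd Flush; mem=37
  op23 P2: load  L2 → I/I/M on L2; bus (none); mem=82
  op24 P2: load  L1 → I/I/M on L1; bus (none); mem=90
  op25 P2: store L3 := 81 → I/I/M on L3; bus BusRdX; mem=66

bus = BusRdX,Flush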